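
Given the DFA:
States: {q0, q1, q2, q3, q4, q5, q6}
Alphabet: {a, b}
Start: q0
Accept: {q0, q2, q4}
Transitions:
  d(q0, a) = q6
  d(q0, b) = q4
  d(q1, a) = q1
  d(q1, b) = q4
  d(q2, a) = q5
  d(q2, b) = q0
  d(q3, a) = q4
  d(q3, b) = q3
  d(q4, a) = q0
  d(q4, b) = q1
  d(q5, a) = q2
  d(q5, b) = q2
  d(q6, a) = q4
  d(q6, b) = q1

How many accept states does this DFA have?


Accept states listed: {q0, q2, q4}
Counting: q0(1) q2(2) q4(3)

3


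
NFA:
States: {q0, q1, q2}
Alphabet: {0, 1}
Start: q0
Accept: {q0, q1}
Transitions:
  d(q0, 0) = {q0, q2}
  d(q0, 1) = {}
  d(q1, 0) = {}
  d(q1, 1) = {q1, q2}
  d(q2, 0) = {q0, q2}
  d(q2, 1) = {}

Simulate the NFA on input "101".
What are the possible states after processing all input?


Start: {q0}
  --1--> {}
  --0--> {}
  --1--> {}

{} (empty set, no valid transitions)


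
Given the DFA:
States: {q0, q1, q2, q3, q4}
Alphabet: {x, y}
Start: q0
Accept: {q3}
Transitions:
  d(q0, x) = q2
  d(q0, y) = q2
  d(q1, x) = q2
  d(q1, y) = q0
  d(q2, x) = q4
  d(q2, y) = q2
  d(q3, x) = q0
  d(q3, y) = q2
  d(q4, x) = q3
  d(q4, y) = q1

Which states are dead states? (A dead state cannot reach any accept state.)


Forward reachability from each state:
  q0 -> reaches accept state q3 (live)
  q1 -> reaches accept state q3 (live)
  q2 -> reaches accept state q3 (live)
  q3 -> reaches accept state q3 (live)
  q4 -> reaches accept state q3 (live)

None (all states can reach an accept state)


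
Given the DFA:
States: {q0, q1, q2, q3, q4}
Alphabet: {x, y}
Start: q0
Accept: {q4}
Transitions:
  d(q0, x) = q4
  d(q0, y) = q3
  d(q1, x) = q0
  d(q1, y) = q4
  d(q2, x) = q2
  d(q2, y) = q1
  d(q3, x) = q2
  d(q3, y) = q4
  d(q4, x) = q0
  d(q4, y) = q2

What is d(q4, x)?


Looking up transition d(q4, x)

q0


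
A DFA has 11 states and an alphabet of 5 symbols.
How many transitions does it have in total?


Each state has exactly one transition per symbol.
11 * 5 = 55

55


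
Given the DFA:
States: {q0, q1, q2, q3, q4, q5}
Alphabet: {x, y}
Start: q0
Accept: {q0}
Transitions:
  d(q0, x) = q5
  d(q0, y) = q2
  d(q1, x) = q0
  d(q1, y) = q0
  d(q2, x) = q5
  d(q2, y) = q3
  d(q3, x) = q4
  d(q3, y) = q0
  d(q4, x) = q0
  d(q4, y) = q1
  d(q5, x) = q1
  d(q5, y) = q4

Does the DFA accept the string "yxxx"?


Trace: q0 -> q2 -> q5 -> q1 -> q0
Final state: q0
Accept states: {q0}

Yes, accepted (final state q0 is an accept state)


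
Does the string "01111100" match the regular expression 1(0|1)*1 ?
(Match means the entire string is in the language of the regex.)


|string| = 8; first = '0'; last = '0'

No, "01111100" does not match 1(0|1)*1


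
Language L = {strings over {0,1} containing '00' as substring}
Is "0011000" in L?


'00' occurs at index 0

Yes, "0011000" is in L


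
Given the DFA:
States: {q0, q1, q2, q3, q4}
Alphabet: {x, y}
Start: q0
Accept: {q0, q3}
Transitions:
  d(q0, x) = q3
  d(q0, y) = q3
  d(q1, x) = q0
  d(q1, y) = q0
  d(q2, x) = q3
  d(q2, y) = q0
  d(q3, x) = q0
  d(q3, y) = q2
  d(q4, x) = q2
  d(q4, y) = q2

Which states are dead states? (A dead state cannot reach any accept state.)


Forward reachability from each state:
  q0 -> reaches accept state q0 (live)
  q1 -> reaches accept state q0 (live)
  q2 -> reaches accept state q0 (live)
  q3 -> reaches accept state q0 (live)
  q4 -> reaches accept state q0 (live)

None (all states can reach an accept state)


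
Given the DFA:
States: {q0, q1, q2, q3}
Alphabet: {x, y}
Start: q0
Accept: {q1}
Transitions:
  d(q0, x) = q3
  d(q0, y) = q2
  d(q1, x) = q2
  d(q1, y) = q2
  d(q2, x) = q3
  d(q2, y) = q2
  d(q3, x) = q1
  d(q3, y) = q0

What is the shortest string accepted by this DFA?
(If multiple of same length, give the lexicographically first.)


BFS by string length (lex-first path to each state shown):
  len 0: q0<-""
  len 1: q2<-"y", q3<-"x"
  len 2: q0<-"xy", q1<-"xx", q2<-"yy", q3<-"yx"
Found accept state at length 2.

"xx"


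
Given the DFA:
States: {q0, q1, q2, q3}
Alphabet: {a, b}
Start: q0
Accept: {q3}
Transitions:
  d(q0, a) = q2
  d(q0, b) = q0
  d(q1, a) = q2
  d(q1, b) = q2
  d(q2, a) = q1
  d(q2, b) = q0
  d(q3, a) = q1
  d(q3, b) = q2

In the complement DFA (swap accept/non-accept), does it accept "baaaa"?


Trace: q0 -> q0 -> q2 -> q1 -> q2 -> q1
Final: q1
Original accept: {q3}
Complement: q1 is not in original accept

Yes, complement accepts (original rejects)


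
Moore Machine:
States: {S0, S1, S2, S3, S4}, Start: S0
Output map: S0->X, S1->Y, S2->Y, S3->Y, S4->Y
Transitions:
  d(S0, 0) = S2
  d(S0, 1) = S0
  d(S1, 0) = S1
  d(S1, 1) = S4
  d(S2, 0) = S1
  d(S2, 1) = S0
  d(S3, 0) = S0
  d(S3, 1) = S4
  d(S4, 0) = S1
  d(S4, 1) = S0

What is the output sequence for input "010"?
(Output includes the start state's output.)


Start: S0 (output X)
  --0--> S2 (output Y)
  --1--> S0 (output X)
  --0--> S2 (output Y)

"XYXY"


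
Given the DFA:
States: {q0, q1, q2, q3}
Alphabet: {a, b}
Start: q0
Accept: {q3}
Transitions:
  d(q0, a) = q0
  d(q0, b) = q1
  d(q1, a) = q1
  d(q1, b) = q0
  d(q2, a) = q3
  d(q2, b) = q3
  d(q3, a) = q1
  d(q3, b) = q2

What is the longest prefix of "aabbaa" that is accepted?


Run the DFA, marking each prefix where the state is accepting:
  "" -> q0 [reject]
  "a" -> q0 [reject]
  "aa" -> q0 [reject]
  "aab" -> q1 [reject]
  "aabb" -> q0 [reject]
  "aabba" -> q0 [reject]
  "aabbaa" -> q0 [reject]

No prefix is accepted


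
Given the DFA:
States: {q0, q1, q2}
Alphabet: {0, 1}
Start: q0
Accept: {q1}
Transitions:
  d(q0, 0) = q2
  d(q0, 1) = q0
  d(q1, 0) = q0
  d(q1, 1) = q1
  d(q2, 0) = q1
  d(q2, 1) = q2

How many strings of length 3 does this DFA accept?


Enumerating all length-3 strings:
  "000" -> q0 [reject]
  "001" -> q1 [accept]
  "010" -> q1 [accept]
  "011" -> q2 [reject]
  "100" -> q1 [accept]
  "101" -> q2 [reject]
  "110" -> q2 [reject]
  "111" -> q0 [reject]

3 out of 8


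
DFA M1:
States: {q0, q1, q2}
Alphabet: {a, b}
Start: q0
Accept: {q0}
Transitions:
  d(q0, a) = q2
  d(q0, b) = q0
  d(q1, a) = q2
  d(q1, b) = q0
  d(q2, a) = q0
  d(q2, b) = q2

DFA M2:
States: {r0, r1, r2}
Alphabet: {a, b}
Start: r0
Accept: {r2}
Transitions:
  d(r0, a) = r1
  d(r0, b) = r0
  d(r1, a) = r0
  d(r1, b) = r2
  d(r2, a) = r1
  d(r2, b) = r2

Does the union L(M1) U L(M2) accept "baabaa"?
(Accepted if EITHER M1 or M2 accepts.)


M1: final=q0 accepted=True
M2: final=r0 accepted=False

Yes, union accepts


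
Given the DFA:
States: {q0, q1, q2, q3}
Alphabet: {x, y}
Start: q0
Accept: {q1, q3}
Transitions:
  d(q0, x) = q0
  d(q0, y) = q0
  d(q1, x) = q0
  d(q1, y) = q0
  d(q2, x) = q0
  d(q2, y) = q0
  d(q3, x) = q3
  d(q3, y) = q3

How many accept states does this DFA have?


Accept states listed: {q1, q3}
Counting: q1(1) q3(2)

2


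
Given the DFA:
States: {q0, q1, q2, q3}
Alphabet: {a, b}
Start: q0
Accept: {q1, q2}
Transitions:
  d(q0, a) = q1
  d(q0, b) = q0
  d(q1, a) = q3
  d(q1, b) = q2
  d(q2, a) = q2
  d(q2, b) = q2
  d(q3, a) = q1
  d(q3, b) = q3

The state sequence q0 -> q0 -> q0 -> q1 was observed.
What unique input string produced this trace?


Trace back each transition to find the symbol:
  q0 --[b]--> q0
  q0 --[b]--> q0
  q0 --[a]--> q1

"bba"


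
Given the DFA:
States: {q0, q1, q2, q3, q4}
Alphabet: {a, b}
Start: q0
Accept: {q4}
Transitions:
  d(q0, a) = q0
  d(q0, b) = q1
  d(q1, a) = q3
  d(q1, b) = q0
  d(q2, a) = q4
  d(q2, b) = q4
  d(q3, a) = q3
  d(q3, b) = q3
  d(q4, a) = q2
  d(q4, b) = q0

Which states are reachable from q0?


BFS from q0:
  layer 0: {q0}
  layer 1: {q1}
  layer 2: {q3}

{q0, q1, q3}


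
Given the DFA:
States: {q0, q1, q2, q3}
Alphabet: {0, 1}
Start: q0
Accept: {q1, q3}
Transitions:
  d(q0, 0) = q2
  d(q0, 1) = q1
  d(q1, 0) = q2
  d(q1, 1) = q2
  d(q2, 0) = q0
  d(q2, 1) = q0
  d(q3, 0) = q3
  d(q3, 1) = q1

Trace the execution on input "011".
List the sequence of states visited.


Input: 011
d(q0, 0) = q2
d(q2, 1) = q0
d(q0, 1) = q1


q0 -> q2 -> q0 -> q1


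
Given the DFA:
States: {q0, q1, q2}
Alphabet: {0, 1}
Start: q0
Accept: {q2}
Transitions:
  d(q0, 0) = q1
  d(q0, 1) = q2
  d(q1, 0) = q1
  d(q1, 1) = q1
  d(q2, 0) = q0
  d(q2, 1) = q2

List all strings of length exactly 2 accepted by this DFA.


All strings of length 2: 4 total
Accepted: 1

"11"


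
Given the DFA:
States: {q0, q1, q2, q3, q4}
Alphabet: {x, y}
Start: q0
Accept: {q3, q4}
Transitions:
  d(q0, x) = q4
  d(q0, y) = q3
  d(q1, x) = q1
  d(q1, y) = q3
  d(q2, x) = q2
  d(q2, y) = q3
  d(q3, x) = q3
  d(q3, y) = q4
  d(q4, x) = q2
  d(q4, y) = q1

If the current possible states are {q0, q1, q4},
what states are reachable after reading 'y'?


Apply transition on 'y' from each current state:
  d(q0, y) = q3
  d(q1, y) = q3
  d(q4, y) = q1

{q1, q3}


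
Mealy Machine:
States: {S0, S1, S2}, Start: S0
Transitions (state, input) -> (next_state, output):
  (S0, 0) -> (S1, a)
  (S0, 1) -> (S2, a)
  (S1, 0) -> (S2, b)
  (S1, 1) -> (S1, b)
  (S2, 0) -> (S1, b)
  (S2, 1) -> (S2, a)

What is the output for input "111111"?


Step-by-step:
  (S0, 1) -> (S2, a)
  (S2, 1) -> (S2, a)
  (S2, 1) -> (S2, a)
  (S2, 1) -> (S2, a)
  (S2, 1) -> (S2, a)
  (S2, 1) -> (S2, a)

"aaaaaa"


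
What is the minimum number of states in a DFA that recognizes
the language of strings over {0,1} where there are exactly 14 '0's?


States: count = 0, 1, ..., 14 (that's 15 states), plus a dead state for count > 14.
Total: 15 + 1 = 16. Accept = count-14 state.

16


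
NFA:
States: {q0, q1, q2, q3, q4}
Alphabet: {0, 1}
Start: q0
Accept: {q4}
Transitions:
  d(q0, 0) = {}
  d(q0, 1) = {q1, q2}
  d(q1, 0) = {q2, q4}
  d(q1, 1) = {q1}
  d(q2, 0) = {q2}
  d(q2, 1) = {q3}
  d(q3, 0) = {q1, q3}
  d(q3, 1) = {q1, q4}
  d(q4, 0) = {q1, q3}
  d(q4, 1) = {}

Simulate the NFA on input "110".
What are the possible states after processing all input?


Start: {q0}
  --1--> {q1, q2}
  --1--> {q1, q3}
  --0--> {q1, q2, q3, q4}

{q1, q2, q3, q4}


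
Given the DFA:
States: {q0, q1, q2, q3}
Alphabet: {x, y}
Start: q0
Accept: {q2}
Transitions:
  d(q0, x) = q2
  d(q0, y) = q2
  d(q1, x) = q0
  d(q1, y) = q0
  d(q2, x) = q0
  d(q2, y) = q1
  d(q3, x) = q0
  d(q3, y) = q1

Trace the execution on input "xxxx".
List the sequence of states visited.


Input: xxxx
d(q0, x) = q2
d(q2, x) = q0
d(q0, x) = q2
d(q2, x) = q0


q0 -> q2 -> q0 -> q2 -> q0


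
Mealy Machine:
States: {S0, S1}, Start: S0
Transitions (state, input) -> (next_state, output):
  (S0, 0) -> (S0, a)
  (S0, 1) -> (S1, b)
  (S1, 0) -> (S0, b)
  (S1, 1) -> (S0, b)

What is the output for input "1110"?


Step-by-step:
  (S0, 1) -> (S1, b)
  (S1, 1) -> (S0, b)
  (S0, 1) -> (S1, b)
  (S1, 0) -> (S0, b)

"bbbb"


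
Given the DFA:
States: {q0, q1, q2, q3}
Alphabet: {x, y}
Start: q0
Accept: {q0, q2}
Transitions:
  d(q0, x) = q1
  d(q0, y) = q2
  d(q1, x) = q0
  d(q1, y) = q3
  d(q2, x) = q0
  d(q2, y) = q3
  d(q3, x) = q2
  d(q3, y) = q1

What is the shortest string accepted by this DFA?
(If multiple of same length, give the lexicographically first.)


BFS by string length (lex-first path to each state shown):
  len 0: q0<-""
Found accept state at length 0.

"" (empty string)


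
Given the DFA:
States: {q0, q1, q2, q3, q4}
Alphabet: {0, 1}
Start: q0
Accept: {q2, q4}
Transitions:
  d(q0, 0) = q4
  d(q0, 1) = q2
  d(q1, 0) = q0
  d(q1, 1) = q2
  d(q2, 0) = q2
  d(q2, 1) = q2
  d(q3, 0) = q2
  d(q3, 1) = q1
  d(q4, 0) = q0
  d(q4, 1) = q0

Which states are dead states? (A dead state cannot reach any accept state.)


Forward reachability from each state:
  q0 -> reaches accept state q2 (live)
  q1 -> reaches accept state q2 (live)
  q2 -> reaches accept state q2 (live)
  q3 -> reaches accept state q2 (live)
  q4 -> reaches accept state q2 (live)

None (all states can reach an accept state)


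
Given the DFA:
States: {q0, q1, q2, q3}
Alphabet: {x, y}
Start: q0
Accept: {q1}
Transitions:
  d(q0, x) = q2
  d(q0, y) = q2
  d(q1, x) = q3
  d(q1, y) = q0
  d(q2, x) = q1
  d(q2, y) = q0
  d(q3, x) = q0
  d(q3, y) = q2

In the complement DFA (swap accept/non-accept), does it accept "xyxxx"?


Trace: q0 -> q2 -> q0 -> q2 -> q1 -> q3
Final: q3
Original accept: {q1}
Complement: q3 is not in original accept

Yes, complement accepts (original rejects)


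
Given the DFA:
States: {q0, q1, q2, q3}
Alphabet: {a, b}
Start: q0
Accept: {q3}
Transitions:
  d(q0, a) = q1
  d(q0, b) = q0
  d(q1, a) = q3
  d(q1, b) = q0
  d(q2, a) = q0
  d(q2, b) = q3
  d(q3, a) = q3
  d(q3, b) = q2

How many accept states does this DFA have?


Accept states listed: {q3}
Counting: q3(1)

1


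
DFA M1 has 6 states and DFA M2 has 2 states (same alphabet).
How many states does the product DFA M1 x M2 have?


Product construction pairs every M1 state with every M2 state.
6 * 2 = 12

12


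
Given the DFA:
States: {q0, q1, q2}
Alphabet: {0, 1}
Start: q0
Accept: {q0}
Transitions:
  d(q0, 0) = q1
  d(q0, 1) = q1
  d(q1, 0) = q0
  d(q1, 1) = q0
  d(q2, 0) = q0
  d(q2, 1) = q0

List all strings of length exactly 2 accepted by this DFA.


All strings of length 2: 4 total
Accepted: 4

"00", "01", "10", "11"


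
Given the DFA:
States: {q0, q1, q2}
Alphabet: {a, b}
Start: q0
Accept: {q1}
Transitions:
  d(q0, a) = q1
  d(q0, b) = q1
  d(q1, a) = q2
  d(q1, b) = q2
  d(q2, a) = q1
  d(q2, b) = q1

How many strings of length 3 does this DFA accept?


Enumerating all length-3 strings:
  "aaa" -> q1 [accept]
  "aab" -> q1 [accept]
  "aba" -> q1 [accept]
  "abb" -> q1 [accept]
  "baa" -> q1 [accept]
  "bab" -> q1 [accept]
  "bba" -> q1 [accept]
  "bbb" -> q1 [accept]

8 out of 8


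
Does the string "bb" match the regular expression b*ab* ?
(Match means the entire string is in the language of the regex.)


|string| = 2; first = 'b'; last = 'b'

No, "bb" does not match b*ab*


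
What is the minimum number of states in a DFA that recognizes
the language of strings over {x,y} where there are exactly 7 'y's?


States: count = 0, 1, ..., 7 (that's 8 states), plus a dead state for count > 7.
Total: 8 + 1 = 9. Accept = count-7 state.

9


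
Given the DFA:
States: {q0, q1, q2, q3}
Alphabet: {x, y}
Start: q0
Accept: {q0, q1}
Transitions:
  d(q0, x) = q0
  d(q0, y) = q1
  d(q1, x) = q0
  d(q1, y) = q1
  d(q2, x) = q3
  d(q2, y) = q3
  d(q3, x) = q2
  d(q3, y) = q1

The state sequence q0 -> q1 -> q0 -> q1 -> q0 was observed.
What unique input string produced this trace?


Trace back each transition to find the symbol:
  q0 --[y]--> q1
  q1 --[x]--> q0
  q0 --[y]--> q1
  q1 --[x]--> q0

"yxyx"


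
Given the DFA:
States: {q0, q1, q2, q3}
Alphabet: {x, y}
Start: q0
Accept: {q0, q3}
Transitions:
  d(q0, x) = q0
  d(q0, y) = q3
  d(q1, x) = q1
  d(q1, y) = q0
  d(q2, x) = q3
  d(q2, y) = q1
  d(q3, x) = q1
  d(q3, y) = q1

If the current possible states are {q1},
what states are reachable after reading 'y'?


Apply transition on 'y' from each current state:
  d(q1, y) = q0

{q0}


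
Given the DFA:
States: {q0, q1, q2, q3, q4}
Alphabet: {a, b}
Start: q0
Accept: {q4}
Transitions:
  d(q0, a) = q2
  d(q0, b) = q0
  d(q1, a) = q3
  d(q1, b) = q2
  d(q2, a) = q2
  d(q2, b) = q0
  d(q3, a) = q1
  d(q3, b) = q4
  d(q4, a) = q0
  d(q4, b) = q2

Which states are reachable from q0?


BFS from q0:
  layer 0: {q0}
  layer 1: {q2}

{q0, q2}


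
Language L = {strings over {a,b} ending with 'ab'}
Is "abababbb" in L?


last two symbols = 'bb'

No, "abababbb" is not in L


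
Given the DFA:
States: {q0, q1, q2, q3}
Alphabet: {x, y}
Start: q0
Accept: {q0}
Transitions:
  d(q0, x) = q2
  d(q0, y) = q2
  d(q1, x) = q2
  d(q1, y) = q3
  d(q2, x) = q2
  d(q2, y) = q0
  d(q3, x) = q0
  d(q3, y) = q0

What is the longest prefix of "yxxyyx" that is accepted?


Run the DFA, marking each prefix where the state is accepting:
  "" -> q0 [accept]
  "y" -> q2 [reject]
  "yx" -> q2 [reject]
  "yxx" -> q2 [reject]
  "yxxy" -> q0 [accept]
  "yxxyy" -> q2 [reject]
  "yxxyyx" -> q2 [reject]

"yxxy"


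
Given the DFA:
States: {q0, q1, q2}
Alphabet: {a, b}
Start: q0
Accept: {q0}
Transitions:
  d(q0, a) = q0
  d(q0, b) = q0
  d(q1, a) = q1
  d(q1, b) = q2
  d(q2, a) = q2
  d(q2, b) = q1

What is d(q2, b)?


Looking up transition d(q2, b)

q1


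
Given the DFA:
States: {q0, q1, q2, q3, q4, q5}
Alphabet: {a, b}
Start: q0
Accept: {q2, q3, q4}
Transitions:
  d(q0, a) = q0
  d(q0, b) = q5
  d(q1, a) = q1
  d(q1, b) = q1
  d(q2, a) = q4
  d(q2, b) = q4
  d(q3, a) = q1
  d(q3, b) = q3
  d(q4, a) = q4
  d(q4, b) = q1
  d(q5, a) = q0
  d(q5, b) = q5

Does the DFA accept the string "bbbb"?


Trace: q0 -> q5 -> q5 -> q5 -> q5
Final state: q5
Accept states: {q2, q3, q4}

No, rejected (final state q5 is not an accept state)


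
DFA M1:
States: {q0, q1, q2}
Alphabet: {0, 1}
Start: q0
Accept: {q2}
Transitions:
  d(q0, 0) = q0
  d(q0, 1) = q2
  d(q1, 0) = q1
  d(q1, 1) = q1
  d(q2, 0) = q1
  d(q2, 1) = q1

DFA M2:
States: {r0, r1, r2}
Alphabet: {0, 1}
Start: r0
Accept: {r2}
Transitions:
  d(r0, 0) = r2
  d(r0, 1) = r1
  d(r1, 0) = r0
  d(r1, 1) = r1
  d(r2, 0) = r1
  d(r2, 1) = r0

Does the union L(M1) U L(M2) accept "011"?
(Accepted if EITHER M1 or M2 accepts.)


M1: final=q1 accepted=False
M2: final=r1 accepted=False

No, union rejects (neither accepts)


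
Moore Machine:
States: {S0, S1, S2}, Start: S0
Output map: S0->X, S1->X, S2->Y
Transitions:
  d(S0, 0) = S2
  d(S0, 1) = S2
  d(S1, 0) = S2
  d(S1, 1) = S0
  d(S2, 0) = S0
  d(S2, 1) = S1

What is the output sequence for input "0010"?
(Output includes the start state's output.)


Start: S0 (output X)
  --0--> S2 (output Y)
  --0--> S0 (output X)
  --1--> S2 (output Y)
  --0--> S0 (output X)

"XYXYX"


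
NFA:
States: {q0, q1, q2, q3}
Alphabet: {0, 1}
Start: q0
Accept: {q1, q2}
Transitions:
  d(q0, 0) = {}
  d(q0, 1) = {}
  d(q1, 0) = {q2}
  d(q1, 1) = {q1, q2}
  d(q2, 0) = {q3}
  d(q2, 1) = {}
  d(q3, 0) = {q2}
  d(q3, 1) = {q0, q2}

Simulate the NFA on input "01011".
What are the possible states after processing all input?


Start: {q0}
  --0--> {}
  --1--> {}
  --0--> {}
  --1--> {}
  --1--> {}

{} (empty set, no valid transitions)


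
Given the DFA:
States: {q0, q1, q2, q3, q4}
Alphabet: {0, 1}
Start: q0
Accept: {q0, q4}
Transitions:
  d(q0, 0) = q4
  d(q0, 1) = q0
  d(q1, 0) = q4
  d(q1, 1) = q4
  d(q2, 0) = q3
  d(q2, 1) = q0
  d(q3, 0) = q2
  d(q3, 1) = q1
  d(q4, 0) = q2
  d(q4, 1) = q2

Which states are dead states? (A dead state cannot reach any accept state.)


Forward reachability from each state:
  q0 -> reaches accept state q0 (live)
  q1 -> reaches accept state q0 (live)
  q2 -> reaches accept state q0 (live)
  q3 -> reaches accept state q0 (live)
  q4 -> reaches accept state q0 (live)

None (all states can reach an accept state)


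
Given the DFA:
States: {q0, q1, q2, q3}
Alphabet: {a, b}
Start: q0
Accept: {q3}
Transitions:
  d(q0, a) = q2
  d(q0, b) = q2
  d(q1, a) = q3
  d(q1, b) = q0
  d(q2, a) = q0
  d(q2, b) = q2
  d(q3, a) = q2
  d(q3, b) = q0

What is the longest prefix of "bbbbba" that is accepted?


Run the DFA, marking each prefix where the state is accepting:
  "" -> q0 [reject]
  "b" -> q2 [reject]
  "bb" -> q2 [reject]
  "bbb" -> q2 [reject]
  "bbbb" -> q2 [reject]
  "bbbbb" -> q2 [reject]
  "bbbbba" -> q0 [reject]

No prefix is accepted


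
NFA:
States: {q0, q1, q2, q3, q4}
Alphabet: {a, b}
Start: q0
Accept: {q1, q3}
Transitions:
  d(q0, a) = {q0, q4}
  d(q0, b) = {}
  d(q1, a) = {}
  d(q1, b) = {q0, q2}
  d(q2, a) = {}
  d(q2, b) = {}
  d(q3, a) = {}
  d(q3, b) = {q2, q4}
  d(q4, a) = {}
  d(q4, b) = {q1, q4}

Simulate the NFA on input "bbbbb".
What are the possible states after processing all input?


Start: {q0}
  --b--> {}
  --b--> {}
  --b--> {}
  --b--> {}
  --b--> {}

{} (empty set, no valid transitions)


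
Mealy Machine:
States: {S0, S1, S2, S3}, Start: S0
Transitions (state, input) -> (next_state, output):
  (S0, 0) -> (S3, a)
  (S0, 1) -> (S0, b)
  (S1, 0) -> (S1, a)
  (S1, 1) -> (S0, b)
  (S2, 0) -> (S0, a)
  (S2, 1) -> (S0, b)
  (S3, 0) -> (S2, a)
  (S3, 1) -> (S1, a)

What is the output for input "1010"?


Step-by-step:
  (S0, 1) -> (S0, b)
  (S0, 0) -> (S3, a)
  (S3, 1) -> (S1, a)
  (S1, 0) -> (S1, a)

"baaa"


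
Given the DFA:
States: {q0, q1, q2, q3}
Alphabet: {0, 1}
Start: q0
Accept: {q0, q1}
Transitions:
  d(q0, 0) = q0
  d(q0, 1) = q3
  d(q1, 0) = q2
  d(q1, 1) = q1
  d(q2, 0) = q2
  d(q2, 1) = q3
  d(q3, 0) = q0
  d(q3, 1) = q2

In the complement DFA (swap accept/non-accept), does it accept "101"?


Trace: q0 -> q3 -> q0 -> q3
Final: q3
Original accept: {q0, q1}
Complement: q3 is not in original accept

Yes, complement accepts (original rejects)


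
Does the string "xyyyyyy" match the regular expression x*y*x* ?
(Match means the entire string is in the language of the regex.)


|string| = 7; first = 'x'; last = 'y'

Yes, "xyyyyyy" matches x*y*x*


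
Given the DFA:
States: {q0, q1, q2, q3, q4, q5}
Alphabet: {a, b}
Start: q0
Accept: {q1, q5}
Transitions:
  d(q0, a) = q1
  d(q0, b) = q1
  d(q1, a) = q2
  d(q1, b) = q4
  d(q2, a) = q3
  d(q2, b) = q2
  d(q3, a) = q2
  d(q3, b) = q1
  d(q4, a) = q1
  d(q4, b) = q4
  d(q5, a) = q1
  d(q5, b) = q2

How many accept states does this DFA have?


Accept states listed: {q1, q5}
Counting: q1(1) q5(2)

2


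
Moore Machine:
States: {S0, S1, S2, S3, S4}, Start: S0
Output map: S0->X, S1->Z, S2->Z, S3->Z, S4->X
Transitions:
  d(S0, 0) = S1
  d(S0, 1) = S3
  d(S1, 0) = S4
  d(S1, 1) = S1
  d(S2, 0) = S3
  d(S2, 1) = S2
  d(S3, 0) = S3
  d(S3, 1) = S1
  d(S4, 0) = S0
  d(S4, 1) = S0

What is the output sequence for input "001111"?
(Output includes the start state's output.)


Start: S0 (output X)
  --0--> S1 (output Z)
  --0--> S4 (output X)
  --1--> S0 (output X)
  --1--> S3 (output Z)
  --1--> S1 (output Z)
  --1--> S1 (output Z)

"XZXXZZZ"


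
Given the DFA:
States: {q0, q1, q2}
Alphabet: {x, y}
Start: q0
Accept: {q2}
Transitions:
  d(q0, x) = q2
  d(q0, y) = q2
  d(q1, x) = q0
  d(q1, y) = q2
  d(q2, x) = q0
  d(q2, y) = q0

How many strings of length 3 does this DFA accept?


Enumerating all length-3 strings:
  "xxx" -> q2 [accept]
  "xxy" -> q2 [accept]
  "xyx" -> q2 [accept]
  "xyy" -> q2 [accept]
  "yxx" -> q2 [accept]
  "yxy" -> q2 [accept]
  "yyx" -> q2 [accept]
  "yyy" -> q2 [accept]

8 out of 8


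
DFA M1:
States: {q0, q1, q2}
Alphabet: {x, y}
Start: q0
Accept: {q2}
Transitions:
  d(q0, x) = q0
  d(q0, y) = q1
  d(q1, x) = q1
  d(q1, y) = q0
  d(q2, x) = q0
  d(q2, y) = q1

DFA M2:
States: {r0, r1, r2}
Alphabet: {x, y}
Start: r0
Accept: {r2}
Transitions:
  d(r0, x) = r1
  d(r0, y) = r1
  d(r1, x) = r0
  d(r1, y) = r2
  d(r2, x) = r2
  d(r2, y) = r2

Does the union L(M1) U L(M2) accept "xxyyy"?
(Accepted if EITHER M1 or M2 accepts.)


M1: final=q1 accepted=False
M2: final=r2 accepted=True

Yes, union accepts


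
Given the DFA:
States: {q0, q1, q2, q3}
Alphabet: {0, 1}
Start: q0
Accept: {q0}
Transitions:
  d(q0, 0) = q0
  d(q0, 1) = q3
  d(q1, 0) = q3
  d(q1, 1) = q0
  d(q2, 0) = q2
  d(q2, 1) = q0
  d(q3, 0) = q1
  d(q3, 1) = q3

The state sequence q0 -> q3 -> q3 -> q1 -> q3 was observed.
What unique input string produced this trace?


Trace back each transition to find the symbol:
  q0 --[1]--> q3
  q3 --[1]--> q3
  q3 --[0]--> q1
  q1 --[0]--> q3

"1100"


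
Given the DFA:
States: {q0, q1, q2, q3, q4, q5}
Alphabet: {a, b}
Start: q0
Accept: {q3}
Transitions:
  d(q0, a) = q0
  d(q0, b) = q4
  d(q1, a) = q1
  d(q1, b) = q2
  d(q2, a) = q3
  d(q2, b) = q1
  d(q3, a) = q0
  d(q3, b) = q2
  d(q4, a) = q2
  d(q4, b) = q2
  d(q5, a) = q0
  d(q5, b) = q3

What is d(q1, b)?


Looking up transition d(q1, b)

q2


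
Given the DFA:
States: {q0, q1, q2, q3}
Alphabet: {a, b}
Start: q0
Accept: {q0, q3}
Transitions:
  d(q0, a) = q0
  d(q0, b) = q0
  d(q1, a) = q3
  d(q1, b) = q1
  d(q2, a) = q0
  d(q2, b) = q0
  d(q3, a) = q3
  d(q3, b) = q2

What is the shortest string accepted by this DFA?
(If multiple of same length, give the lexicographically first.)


BFS by string length (lex-first path to each state shown):
  len 0: q0<-""
Found accept state at length 0.

"" (empty string)


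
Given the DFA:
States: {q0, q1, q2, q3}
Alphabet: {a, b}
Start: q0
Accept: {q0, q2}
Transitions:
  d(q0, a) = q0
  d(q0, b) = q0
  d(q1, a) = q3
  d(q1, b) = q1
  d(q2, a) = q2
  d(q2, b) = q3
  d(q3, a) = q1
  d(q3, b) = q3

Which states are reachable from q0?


BFS from q0:
  layer 0: {q0}

{q0}


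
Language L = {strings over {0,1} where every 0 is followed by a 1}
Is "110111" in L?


'00' present: False; ends with '0': False

Yes, "110111" is in L


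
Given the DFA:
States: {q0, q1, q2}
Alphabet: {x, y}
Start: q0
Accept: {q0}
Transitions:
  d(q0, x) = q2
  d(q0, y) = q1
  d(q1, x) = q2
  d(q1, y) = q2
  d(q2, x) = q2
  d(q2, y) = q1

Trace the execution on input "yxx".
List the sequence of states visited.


Input: yxx
d(q0, y) = q1
d(q1, x) = q2
d(q2, x) = q2


q0 -> q1 -> q2 -> q2


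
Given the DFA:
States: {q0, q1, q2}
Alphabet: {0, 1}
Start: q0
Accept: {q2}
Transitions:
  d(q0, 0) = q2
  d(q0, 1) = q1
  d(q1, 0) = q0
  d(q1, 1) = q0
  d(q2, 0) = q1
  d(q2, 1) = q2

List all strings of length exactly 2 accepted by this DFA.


All strings of length 2: 4 total
Accepted: 1

"01"


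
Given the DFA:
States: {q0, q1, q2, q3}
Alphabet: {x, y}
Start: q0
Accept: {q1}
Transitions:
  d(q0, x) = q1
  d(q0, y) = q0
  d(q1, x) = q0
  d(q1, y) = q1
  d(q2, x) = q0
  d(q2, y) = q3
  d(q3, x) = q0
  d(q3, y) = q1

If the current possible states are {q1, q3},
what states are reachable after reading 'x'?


Apply transition on 'x' from each current state:
  d(q1, x) = q0
  d(q3, x) = q0

{q0}


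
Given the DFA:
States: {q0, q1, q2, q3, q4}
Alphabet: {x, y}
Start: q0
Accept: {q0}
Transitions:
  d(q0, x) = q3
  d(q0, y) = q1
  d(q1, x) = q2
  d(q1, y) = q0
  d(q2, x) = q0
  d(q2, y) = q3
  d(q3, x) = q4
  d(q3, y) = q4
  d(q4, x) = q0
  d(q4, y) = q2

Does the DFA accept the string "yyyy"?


Trace: q0 -> q1 -> q0 -> q1 -> q0
Final state: q0
Accept states: {q0}

Yes, accepted (final state q0 is an accept state)


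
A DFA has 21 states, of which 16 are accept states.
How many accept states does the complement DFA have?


Complement swaps accept and non-accept states.
21 - 16 = 5

5


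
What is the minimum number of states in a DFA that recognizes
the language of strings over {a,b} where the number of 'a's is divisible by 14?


States track (count of 'a') mod 14.
Need 14 states: one per remainder 0..13; accept = remainder 0.

14


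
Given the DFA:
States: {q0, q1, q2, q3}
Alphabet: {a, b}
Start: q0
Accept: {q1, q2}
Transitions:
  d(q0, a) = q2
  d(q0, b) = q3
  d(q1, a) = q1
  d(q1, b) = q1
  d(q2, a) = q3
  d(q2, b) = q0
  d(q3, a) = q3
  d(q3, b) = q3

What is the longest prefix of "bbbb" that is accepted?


Run the DFA, marking each prefix where the state is accepting:
  "" -> q0 [reject]
  "b" -> q3 [reject]
  "bb" -> q3 [reject]
  "bbb" -> q3 [reject]
  "bbbb" -> q3 [reject]

No prefix is accepted


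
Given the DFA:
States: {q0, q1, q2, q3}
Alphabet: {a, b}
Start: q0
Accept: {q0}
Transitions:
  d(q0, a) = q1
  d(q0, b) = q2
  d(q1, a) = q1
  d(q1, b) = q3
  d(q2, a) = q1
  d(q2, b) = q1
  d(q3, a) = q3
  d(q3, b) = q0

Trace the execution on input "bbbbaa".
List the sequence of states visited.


Input: bbbbaa
d(q0, b) = q2
d(q2, b) = q1
d(q1, b) = q3
d(q3, b) = q0
d(q0, a) = q1
d(q1, a) = q1


q0 -> q2 -> q1 -> q3 -> q0 -> q1 -> q1


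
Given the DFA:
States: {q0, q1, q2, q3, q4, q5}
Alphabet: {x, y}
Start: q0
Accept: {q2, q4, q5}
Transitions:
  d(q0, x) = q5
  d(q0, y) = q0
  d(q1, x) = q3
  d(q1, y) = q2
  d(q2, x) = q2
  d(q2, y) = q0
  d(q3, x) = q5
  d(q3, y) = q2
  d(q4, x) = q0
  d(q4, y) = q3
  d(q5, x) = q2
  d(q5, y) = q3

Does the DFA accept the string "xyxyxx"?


Trace: q0 -> q5 -> q3 -> q5 -> q3 -> q5 -> q2
Final state: q2
Accept states: {q2, q4, q5}

Yes, accepted (final state q2 is an accept state)


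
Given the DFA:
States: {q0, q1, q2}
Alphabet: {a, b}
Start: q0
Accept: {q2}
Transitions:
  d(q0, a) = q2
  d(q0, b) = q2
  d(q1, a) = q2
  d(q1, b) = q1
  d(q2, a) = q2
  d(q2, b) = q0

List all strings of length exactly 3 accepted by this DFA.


All strings of length 3: 8 total
Accepted: 6

"aaa", "aba", "abb", "baa", "bba", "bbb"


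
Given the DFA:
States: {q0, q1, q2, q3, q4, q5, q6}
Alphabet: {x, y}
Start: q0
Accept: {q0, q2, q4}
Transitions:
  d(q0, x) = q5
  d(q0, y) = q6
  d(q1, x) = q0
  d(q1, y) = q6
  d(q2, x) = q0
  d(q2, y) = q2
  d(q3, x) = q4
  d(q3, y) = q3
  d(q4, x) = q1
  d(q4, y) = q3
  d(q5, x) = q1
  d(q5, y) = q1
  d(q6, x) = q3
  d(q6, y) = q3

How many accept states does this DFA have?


Accept states listed: {q0, q2, q4}
Counting: q0(1) q2(2) q4(3)

3


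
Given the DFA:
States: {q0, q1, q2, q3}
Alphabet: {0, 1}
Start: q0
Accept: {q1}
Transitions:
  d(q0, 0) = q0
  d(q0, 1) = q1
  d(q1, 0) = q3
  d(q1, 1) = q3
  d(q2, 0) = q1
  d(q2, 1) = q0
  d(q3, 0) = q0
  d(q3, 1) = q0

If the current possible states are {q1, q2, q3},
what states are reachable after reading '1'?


Apply transition on '1' from each current state:
  d(q1, 1) = q3
  d(q2, 1) = q0
  d(q3, 1) = q0

{q0, q3}


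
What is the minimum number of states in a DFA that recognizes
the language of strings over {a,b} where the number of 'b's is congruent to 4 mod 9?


States track (count of 'b') mod 9.
Need 9 states: one per remainder 0..8; accept = remainder 4.

9


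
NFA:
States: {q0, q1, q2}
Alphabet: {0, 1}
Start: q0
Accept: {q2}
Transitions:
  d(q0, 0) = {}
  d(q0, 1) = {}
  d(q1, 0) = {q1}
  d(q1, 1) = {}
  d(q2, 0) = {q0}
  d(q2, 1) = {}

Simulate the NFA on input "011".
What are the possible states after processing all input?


Start: {q0}
  --0--> {}
  --1--> {}
  --1--> {}

{} (empty set, no valid transitions)


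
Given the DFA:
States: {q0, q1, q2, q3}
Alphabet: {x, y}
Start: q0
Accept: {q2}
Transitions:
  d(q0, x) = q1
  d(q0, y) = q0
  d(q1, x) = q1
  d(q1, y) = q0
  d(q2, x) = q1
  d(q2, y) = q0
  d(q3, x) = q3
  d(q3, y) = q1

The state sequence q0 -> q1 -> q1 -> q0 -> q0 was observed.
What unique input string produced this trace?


Trace back each transition to find the symbol:
  q0 --[x]--> q1
  q1 --[x]--> q1
  q1 --[y]--> q0
  q0 --[y]--> q0

"xxyy"


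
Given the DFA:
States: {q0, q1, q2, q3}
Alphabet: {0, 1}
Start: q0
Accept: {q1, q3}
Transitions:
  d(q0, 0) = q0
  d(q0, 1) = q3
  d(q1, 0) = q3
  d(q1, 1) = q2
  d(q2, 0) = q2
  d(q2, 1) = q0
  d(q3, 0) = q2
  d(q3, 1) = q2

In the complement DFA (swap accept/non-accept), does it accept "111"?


Trace: q0 -> q3 -> q2 -> q0
Final: q0
Original accept: {q1, q3}
Complement: q0 is not in original accept

Yes, complement accepts (original rejects)


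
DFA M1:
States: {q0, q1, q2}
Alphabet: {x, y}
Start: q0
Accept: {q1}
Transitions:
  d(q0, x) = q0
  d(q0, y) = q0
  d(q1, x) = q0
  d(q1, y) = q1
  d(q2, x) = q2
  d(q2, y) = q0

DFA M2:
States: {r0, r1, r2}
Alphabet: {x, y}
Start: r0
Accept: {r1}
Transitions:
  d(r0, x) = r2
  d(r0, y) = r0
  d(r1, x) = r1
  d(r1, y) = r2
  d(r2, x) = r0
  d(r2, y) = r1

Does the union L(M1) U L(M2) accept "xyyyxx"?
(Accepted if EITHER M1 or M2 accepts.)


M1: final=q0 accepted=False
M2: final=r1 accepted=True

Yes, union accepts


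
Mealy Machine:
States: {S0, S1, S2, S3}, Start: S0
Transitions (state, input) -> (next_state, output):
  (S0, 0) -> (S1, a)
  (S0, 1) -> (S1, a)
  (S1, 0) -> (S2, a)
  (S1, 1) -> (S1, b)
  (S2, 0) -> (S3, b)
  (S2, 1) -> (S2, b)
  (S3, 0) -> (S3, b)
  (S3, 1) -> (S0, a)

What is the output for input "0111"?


Step-by-step:
  (S0, 0) -> (S1, a)
  (S1, 1) -> (S1, b)
  (S1, 1) -> (S1, b)
  (S1, 1) -> (S1, b)

"abbb"


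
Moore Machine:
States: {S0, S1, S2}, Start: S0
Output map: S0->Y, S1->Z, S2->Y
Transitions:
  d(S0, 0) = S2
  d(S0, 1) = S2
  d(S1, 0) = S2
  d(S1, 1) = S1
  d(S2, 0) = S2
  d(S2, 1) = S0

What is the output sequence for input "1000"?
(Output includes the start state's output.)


Start: S0 (output Y)
  --1--> S2 (output Y)
  --0--> S2 (output Y)
  --0--> S2 (output Y)
  --0--> S2 (output Y)

"YYYYY"


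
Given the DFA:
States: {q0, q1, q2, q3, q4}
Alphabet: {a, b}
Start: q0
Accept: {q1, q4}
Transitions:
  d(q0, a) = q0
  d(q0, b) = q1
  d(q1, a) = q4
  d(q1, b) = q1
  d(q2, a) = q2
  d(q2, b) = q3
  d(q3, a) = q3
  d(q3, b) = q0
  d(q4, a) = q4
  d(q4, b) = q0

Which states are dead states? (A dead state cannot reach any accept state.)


Forward reachability from each state:
  q0 -> reaches accept state q1 (live)
  q1 -> reaches accept state q1 (live)
  q2 -> reaches accept state q1 (live)
  q3 -> reaches accept state q1 (live)
  q4 -> reaches accept state q1 (live)

None (all states can reach an accept state)


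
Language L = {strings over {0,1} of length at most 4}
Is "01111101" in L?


length = 8

No, "01111101" is not in L


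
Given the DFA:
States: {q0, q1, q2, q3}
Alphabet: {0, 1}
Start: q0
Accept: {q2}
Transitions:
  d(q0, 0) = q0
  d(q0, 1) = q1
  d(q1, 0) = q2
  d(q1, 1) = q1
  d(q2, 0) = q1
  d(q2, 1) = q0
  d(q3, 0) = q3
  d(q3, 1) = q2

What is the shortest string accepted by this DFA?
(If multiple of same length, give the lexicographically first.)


BFS by string length (lex-first path to each state shown):
  len 0: q0<-""
  len 1: q0<-"0", q1<-"1"
  len 2: q0<-"00", q1<-"01", q2<-"10"
Found accept state at length 2.

"10"


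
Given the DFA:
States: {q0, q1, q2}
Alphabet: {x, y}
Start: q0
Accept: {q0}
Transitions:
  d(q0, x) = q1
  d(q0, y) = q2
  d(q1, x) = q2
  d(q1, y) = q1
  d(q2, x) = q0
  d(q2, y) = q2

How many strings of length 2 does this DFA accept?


Enumerating all length-2 strings:
  "xx" -> q2 [reject]
  "xy" -> q1 [reject]
  "yx" -> q0 [accept]
  "yy" -> q2 [reject]

1 out of 4


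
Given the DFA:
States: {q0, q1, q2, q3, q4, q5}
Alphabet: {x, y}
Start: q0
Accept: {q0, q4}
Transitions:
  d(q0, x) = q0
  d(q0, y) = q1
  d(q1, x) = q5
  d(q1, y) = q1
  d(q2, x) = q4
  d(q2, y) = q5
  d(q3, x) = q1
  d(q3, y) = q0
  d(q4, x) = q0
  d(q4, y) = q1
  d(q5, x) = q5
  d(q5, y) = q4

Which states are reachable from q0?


BFS from q0:
  layer 0: {q0}
  layer 1: {q1}
  layer 2: {q5}
  layer 3: {q4}

{q0, q1, q4, q5}


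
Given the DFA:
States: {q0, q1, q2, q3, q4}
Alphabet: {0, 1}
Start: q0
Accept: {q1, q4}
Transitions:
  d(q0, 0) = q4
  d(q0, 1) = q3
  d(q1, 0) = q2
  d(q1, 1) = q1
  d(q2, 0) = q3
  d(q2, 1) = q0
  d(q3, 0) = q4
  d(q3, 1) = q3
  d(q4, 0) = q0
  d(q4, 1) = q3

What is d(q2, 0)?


Looking up transition d(q2, 0)

q3


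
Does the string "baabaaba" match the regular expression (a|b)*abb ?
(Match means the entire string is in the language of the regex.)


|string| = 8; first = 'b'; last = 'a'

No, "baabaaba" does not match (a|b)*abb


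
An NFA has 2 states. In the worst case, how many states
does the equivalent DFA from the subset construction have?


Subset construction: one DFA state per subset of NFA states.
2^2 = 4

4


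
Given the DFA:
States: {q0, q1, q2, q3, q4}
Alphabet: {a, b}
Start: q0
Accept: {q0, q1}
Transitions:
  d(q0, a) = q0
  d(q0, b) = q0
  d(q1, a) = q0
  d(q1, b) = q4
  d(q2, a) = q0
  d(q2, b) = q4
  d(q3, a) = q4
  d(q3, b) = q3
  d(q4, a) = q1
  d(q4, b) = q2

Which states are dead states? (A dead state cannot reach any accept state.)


Forward reachability from each state:
  q0 -> reaches accept state q0 (live)
  q1 -> reaches accept state q0 (live)
  q2 -> reaches accept state q0 (live)
  q3 -> reaches accept state q0 (live)
  q4 -> reaches accept state q0 (live)

None (all states can reach an accept state)


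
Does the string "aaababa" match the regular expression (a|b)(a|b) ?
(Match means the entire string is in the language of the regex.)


|string| = 7; first = 'a'; last = 'a'

No, "aaababa" does not match (a|b)(a|b)


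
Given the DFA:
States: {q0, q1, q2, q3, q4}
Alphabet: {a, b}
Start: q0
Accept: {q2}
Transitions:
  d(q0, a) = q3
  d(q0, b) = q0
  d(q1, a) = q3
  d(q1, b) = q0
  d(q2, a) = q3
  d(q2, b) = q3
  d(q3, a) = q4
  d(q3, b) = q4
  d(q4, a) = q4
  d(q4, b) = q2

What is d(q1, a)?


Looking up transition d(q1, a)

q3


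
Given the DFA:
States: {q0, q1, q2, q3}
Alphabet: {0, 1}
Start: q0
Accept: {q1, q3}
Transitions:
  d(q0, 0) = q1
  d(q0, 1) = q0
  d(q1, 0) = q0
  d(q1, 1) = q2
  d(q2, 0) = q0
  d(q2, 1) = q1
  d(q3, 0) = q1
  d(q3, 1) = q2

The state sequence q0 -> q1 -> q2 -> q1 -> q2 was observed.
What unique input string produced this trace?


Trace back each transition to find the symbol:
  q0 --[0]--> q1
  q1 --[1]--> q2
  q2 --[1]--> q1
  q1 --[1]--> q2

"0111"


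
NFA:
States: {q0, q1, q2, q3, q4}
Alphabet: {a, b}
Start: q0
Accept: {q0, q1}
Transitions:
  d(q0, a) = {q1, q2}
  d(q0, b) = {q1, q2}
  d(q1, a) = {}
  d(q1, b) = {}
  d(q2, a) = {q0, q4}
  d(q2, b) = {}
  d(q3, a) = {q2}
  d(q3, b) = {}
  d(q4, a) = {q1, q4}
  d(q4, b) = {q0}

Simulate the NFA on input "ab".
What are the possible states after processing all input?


Start: {q0}
  --a--> {q1, q2}
  --b--> {}

{} (empty set, no valid transitions)


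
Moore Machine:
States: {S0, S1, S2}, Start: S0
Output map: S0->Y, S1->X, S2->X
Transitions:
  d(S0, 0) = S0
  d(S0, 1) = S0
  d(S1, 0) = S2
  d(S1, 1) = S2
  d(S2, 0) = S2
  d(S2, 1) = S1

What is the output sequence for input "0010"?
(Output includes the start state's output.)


Start: S0 (output Y)
  --0--> S0 (output Y)
  --0--> S0 (output Y)
  --1--> S0 (output Y)
  --0--> S0 (output Y)

"YYYYY"


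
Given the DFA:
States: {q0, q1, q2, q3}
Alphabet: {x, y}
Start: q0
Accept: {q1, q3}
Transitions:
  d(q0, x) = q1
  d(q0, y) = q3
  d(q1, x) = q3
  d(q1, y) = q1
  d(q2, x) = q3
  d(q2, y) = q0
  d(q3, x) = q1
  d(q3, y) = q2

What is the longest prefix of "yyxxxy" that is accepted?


Run the DFA, marking each prefix where the state is accepting:
  "" -> q0 [reject]
  "y" -> q3 [accept]
  "yy" -> q2 [reject]
  "yyx" -> q3 [accept]
  "yyxx" -> q1 [accept]
  "yyxxx" -> q3 [accept]
  "yyxxxy" -> q2 [reject]

"yyxxx"


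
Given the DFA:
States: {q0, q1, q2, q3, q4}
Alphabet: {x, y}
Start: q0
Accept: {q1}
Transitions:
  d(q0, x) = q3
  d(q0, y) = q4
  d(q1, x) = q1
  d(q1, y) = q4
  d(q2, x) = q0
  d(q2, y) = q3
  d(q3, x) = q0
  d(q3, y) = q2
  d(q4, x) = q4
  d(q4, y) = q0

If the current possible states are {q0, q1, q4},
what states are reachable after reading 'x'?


Apply transition on 'x' from each current state:
  d(q0, x) = q3
  d(q1, x) = q1
  d(q4, x) = q4

{q1, q3, q4}


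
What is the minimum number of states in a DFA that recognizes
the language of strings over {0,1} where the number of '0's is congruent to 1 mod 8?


States track (count of '0') mod 8.
Need 8 states: one per remainder 0..7; accept = remainder 1.

8


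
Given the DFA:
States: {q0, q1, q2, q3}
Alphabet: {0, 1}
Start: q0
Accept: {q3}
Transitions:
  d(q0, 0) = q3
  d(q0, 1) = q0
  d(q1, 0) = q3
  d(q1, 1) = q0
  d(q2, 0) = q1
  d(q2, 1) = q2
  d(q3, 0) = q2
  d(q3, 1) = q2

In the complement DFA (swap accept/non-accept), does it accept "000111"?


Trace: q0 -> q3 -> q2 -> q1 -> q0 -> q0 -> q0
Final: q0
Original accept: {q3}
Complement: q0 is not in original accept

Yes, complement accepts (original rejects)


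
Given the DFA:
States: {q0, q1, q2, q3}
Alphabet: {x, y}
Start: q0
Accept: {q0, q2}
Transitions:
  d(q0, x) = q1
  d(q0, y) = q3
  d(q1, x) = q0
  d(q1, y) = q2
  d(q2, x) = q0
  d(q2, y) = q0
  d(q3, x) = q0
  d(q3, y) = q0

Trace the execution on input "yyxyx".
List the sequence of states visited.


Input: yyxyx
d(q0, y) = q3
d(q3, y) = q0
d(q0, x) = q1
d(q1, y) = q2
d(q2, x) = q0


q0 -> q3 -> q0 -> q1 -> q2 -> q0


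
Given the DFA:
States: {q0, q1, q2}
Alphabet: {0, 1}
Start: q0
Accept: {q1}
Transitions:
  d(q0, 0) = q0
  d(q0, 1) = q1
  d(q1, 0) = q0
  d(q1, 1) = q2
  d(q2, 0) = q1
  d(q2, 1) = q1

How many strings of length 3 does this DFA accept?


Enumerating all length-3 strings:
  "000" -> q0 [reject]
  "001" -> q1 [accept]
  "010" -> q0 [reject]
  "011" -> q2 [reject]
  "100" -> q0 [reject]
  "101" -> q1 [accept]
  "110" -> q1 [accept]
  "111" -> q1 [accept]

4 out of 8


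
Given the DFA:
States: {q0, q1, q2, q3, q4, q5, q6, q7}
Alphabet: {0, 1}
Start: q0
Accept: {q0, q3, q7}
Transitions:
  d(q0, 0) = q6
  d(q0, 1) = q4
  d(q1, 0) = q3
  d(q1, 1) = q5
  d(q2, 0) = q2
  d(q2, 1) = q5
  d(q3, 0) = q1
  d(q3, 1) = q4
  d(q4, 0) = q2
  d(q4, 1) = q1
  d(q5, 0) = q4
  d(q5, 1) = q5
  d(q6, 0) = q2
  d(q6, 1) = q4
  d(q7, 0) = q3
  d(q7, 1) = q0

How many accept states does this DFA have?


Accept states listed: {q0, q3, q7}
Counting: q0(1) q3(2) q7(3)

3
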